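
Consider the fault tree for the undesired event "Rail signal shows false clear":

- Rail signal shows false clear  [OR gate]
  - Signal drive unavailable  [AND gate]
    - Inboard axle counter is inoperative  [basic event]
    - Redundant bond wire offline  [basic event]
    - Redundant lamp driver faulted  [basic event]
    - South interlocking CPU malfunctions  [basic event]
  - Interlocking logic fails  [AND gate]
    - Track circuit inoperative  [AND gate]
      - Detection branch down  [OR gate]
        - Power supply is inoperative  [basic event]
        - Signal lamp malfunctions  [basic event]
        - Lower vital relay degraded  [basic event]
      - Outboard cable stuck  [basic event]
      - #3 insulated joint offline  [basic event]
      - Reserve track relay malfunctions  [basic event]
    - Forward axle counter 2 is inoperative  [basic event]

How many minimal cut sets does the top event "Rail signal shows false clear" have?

Signal drive unavailable [AND]: one cut set from each child combined → 1 × 1 × 1 × 1 = 1 cut set(s).
Detection branch down [OR]: union of children's cut sets → 3 cut set(s).
Track circuit inoperative [AND]: one cut set from each child combined → 3 × 1 × 1 × 1 = 3 cut set(s).
Interlocking logic fails [AND]: one cut set from each child combined → 3 × 1 = 3 cut set(s).
Rail signal shows false clear [OR]: union of children's cut sets → 4 cut set(s).
Minimal cut sets: {Inboard axle counter is inoperative, Redundant bond wire offline, Redundant lamp driver faulted, South interlocking CPU malfunctions}; {#3 insulated joint offline, Forward axle counter 2 is inoperative, Outboard cable stuck, Power supply is inoperative, Reserve track relay malfunctions}; {#3 insulated joint offline, Forward axle counter 2 is inoperative, Outboard cable stuck, Reserve track relay malfunctions, Signal lamp malfunctions}; {#3 insulated joint offline, Forward axle counter 2 is inoperative, Lower vital relay degraded, Outboard cable stuck, Reserve track relay malfunctions}.

4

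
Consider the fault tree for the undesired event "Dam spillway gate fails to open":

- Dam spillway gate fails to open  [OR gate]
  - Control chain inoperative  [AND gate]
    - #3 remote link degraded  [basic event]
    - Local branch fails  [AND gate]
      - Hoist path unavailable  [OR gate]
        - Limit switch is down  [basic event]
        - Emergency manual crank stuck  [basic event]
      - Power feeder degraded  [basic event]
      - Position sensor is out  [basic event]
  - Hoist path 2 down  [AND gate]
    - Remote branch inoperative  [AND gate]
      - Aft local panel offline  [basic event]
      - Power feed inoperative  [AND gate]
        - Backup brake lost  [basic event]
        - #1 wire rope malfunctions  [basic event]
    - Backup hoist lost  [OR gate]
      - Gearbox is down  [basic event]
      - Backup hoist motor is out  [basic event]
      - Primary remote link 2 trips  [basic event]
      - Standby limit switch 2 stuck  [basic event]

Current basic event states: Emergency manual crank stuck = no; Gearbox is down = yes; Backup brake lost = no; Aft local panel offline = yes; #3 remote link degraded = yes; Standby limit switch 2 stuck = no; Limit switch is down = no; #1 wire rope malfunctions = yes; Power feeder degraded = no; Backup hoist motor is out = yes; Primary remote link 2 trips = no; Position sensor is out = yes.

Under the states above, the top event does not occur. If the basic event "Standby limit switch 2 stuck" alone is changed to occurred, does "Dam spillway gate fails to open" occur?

Counterfactual: set "Standby limit switch 2 stuck" to occurred.
Hoist path unavailable [OR]: Limit switch is down=not, Emergency manual crank stuck=not → no input occurs → does not occur.
Local branch fails [AND]: Hoist path unavailable=not, Power feeder degraded=not, Position sensor is out=occurs → not all inputs occur → does not occur.
Control chain inoperative [AND]: #3 remote link degraded=occurs, Local branch fails=not → not all inputs occur → does not occur.
Power feed inoperative [AND]: Backup brake lost=not, #1 wire rope malfunctions=occurs → not all inputs occur → does not occur.
Remote branch inoperative [AND]: Aft local panel offline=occurs, Power feed inoperative=not → not all inputs occur → does not occur.
Backup hoist lost [OR]: Gearbox is down=occurs, Backup hoist motor is out=occurs, Primary remote link 2 trips=not, Standby limit switch 2 stuck=occurs → at least one input occurs → occurs.
Hoist path 2 down [AND]: Remote branch inoperative=not, Backup hoist lost=occurs → not all inputs occur → does not occur.
Dam spillway gate fails to open [OR]: Control chain inoperative=not, Hoist path 2 down=not → no input occurs → does not occur.

No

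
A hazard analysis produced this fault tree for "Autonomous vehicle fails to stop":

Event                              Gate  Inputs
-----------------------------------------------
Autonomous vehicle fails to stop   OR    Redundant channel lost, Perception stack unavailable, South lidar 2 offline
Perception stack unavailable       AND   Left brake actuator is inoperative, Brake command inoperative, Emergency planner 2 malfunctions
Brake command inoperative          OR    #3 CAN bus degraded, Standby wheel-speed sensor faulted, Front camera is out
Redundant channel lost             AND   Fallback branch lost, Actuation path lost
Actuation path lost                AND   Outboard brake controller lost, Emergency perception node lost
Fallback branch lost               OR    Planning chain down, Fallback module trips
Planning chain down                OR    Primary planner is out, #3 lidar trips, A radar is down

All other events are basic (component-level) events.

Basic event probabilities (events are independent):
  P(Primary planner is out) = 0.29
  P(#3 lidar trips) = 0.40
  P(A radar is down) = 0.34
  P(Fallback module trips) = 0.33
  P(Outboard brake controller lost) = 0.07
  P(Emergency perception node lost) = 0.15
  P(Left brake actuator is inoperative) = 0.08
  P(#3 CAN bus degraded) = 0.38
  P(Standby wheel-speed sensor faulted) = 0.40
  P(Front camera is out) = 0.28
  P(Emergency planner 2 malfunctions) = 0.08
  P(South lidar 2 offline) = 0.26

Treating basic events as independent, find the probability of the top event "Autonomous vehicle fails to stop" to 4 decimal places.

P(Planning chain down) [OR] = 1 − (1−0.29) × (1−0.40) × (1−0.34) = 0.718840
P(Fallback branch lost) [OR] = 1 − (1−0.718840) × (1−0.33) = 0.811623
P(Actuation path lost) [AND] = 0.07 × 0.15 = 0.010500
P(Redundant channel lost) [AND] = 0.811623 × 0.010500 = 0.008522
P(Brake command inoperative) [OR] = 1 − (1−0.38) × (1−0.40) × (1−0.28) = 0.732160
P(Perception stack unavailable) [AND] = 0.08 × 0.732160 × 0.08 = 0.004686
P(Autonomous vehicle fails to stop) [OR] = 1 − (1−0.008522) × (1−0.004686) × (1−0.26) = 0.269744
Rounded to 4 decimal places: P(Autonomous vehicle fails to stop) ≈ 0.2697.

0.2697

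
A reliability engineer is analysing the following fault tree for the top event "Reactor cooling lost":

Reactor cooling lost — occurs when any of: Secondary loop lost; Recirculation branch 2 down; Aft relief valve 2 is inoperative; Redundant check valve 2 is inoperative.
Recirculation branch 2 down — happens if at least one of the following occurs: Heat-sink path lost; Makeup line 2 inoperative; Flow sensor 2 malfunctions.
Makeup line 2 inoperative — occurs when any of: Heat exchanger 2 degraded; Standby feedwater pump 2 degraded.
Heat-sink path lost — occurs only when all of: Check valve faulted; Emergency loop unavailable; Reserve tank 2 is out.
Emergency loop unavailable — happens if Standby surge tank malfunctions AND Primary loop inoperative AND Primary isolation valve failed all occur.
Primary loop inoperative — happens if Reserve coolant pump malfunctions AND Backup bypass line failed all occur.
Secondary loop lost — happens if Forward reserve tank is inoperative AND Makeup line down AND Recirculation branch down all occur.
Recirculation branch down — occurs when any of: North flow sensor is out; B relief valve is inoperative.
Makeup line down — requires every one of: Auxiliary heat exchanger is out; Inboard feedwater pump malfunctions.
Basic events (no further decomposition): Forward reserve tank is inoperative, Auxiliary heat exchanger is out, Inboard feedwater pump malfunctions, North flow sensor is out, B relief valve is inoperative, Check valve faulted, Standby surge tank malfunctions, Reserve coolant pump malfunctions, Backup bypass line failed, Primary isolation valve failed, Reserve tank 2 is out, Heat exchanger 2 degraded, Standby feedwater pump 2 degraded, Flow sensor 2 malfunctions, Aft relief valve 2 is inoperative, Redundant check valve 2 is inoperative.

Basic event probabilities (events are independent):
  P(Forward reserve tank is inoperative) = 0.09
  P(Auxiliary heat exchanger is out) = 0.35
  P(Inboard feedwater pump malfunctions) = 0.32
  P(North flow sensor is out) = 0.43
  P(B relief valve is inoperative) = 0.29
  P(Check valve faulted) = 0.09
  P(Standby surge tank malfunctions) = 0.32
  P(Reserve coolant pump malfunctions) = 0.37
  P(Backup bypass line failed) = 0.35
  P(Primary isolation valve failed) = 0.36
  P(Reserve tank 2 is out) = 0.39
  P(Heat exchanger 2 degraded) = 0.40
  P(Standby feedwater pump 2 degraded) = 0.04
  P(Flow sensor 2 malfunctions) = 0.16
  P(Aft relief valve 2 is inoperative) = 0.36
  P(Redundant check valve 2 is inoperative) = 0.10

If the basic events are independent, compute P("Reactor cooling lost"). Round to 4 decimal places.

P(Makeup line down) [AND] = 0.35 × 0.32 = 0.112000
P(Recirculation branch down) [OR] = 1 − (1−0.43) × (1−0.29) = 0.595300
P(Secondary loop lost) [AND] = 0.09 × 0.112000 × 0.595300 = 0.006001
P(Primary loop inoperative) [AND] = 0.37 × 0.35 = 0.129500
P(Emergency loop unavailable) [AND] = 0.32 × 0.129500 × 0.36 = 0.014918
P(Heat-sink path lost) [AND] = 0.09 × 0.014918 × 0.39 = 0.000524
P(Makeup line 2 inoperative) [OR] = 1 − (1−0.40) × (1−0.04) = 0.424000
P(Recirculation branch 2 down) [OR] = 1 − (1−0.000524) × (1−0.424000) × (1−0.16) = 0.516414
P(Reactor cooling lost) [OR] = 1 − (1−0.006001) × (1−0.516414) × (1−0.36) × (1−0.10) = 0.723126
Rounded to 4 decimal places: P(Reactor cooling lost) ≈ 0.7231.

0.7231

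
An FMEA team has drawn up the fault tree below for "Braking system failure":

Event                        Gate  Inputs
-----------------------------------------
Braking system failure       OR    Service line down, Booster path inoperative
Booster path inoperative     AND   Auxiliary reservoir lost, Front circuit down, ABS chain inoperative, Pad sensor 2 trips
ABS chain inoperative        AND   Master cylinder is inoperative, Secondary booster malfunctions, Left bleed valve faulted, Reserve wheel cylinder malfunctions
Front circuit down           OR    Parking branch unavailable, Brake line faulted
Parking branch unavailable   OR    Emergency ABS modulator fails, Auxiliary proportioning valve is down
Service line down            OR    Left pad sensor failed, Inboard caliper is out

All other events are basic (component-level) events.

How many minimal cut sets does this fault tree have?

5

Service line down [OR]: union of children's cut sets → 2 cut set(s).
Parking branch unavailable [OR]: union of children's cut sets → 2 cut set(s).
Front circuit down [OR]: union of children's cut sets → 3 cut set(s).
ABS chain inoperative [AND]: one cut set from each child combined → 1 × 1 × 1 × 1 = 1 cut set(s).
Booster path inoperative [AND]: one cut set from each child combined → 1 × 3 × 1 × 1 = 3 cut set(s).
Braking system failure [OR]: union of children's cut sets → 5 cut set(s).
Minimal cut sets: {Left pad sensor failed}; {Inboard caliper is out}; {Auxiliary reservoir lost, Emergency ABS modulator fails, Left bleed valve faulted, Master cylinder is inoperative, Pad sensor 2 trips, Reserve wheel cylinder malfunctions, Secondary booster malfunctions}; {Auxiliary proportioning valve is down, Auxiliary reservoir lost, Left bleed valve faulted, Master cylinder is inoperative, Pad sensor 2 trips, Reserve wheel cylinder malfunctions, Secondary booster malfunctions}; {Auxiliary reservoir lost, Brake line faulted, Left bleed valve faulted, Master cylinder is inoperative, Pad sensor 2 trips, Reserve wheel cylinder malfunctions, Secondary booster malfunctions}.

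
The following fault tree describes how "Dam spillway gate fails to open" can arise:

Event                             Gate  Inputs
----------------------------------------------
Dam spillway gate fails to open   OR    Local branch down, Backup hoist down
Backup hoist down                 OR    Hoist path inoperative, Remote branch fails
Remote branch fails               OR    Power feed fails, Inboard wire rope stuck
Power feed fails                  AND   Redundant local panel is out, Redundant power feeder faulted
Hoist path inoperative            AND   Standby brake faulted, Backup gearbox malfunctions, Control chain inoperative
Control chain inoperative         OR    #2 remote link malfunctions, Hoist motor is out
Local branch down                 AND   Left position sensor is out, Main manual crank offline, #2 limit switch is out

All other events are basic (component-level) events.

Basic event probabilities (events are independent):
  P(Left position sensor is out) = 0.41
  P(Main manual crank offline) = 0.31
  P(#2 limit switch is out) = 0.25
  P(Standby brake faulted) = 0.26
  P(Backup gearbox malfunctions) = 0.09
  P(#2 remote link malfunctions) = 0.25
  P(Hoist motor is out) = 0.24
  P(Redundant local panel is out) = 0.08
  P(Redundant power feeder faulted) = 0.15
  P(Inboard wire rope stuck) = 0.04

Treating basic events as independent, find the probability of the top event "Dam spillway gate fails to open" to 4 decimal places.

0.0909

P(Local branch down) [AND] = 0.41 × 0.31 × 0.25 = 0.031775
P(Control chain inoperative) [OR] = 1 − (1−0.25) × (1−0.24) = 0.430000
P(Hoist path inoperative) [AND] = 0.26 × 0.09 × 0.430000 = 0.010062
P(Power feed fails) [AND] = 0.08 × 0.15 = 0.012000
P(Remote branch fails) [OR] = 1 − (1−0.012000) × (1−0.04) = 0.051520
P(Backup hoist down) [OR] = 1 − (1−0.010062) × (1−0.051520) = 0.061064
P(Dam spillway gate fails to open) [OR] = 1 − (1−0.031775) × (1−0.061064) = 0.090899
Rounded to 4 decimal places: P(Dam spillway gate fails to open) ≈ 0.0909.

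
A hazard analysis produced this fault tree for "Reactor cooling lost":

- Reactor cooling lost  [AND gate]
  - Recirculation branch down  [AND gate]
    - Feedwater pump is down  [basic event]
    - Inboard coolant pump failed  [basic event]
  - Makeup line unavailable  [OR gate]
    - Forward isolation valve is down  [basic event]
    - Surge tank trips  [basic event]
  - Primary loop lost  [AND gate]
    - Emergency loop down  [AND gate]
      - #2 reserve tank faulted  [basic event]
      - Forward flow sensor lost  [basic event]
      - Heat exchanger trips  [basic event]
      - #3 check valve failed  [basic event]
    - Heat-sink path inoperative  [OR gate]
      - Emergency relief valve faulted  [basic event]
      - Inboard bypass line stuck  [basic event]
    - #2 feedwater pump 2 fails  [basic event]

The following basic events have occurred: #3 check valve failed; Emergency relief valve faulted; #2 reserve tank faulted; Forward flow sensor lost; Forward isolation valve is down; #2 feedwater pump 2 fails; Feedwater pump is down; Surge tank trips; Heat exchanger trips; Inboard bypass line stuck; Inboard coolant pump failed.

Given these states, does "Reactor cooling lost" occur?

Recirculation branch down [AND]: Feedwater pump is down=occurs, Inboard coolant pump failed=occurs → all inputs occur → occurs.
Makeup line unavailable [OR]: Forward isolation valve is down=occurs, Surge tank trips=occurs → at least one input occurs → occurs.
Emergency loop down [AND]: #2 reserve tank faulted=occurs, Forward flow sensor lost=occurs, Heat exchanger trips=occurs, #3 check valve failed=occurs → all inputs occur → occurs.
Heat-sink path inoperative [OR]: Emergency relief valve faulted=occurs, Inboard bypass line stuck=occurs → at least one input occurs → occurs.
Primary loop lost [AND]: Emergency loop down=occurs, Heat-sink path inoperative=occurs, #2 feedwater pump 2 fails=occurs → all inputs occur → occurs.
Reactor cooling lost [AND]: Recirculation branch down=occurs, Makeup line unavailable=occurs, Primary loop lost=occurs → all inputs occur → occurs.

Yes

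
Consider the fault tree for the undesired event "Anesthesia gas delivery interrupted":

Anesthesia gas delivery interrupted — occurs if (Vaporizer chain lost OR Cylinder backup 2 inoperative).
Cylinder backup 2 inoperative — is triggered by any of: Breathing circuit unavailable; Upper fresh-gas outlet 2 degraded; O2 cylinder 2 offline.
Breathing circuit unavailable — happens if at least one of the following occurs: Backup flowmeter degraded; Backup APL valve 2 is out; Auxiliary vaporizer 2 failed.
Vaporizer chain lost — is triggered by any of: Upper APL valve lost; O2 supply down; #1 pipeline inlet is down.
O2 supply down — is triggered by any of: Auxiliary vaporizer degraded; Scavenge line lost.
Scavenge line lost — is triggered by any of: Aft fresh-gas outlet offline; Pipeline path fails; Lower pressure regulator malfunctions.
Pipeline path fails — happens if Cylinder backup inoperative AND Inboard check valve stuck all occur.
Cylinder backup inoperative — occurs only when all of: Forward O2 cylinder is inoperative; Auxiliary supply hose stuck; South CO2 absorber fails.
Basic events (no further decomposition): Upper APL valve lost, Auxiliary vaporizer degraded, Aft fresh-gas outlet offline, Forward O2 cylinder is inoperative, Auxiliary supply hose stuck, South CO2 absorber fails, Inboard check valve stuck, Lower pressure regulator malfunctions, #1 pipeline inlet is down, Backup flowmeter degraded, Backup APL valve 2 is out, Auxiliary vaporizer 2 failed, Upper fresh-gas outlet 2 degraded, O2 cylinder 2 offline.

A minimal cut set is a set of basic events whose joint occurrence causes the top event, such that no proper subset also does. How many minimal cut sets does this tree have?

11

Cylinder backup inoperative [AND]: one cut set from each child combined → 1 × 1 × 1 = 1 cut set(s).
Pipeline path fails [AND]: one cut set from each child combined → 1 × 1 = 1 cut set(s).
Scavenge line lost [OR]: union of children's cut sets → 3 cut set(s).
O2 supply down [OR]: union of children's cut sets → 4 cut set(s).
Vaporizer chain lost [OR]: union of children's cut sets → 6 cut set(s).
Breathing circuit unavailable [OR]: union of children's cut sets → 3 cut set(s).
Cylinder backup 2 inoperative [OR]: union of children's cut sets → 5 cut set(s).
Anesthesia gas delivery interrupted [OR]: union of children's cut sets → 11 cut set(s).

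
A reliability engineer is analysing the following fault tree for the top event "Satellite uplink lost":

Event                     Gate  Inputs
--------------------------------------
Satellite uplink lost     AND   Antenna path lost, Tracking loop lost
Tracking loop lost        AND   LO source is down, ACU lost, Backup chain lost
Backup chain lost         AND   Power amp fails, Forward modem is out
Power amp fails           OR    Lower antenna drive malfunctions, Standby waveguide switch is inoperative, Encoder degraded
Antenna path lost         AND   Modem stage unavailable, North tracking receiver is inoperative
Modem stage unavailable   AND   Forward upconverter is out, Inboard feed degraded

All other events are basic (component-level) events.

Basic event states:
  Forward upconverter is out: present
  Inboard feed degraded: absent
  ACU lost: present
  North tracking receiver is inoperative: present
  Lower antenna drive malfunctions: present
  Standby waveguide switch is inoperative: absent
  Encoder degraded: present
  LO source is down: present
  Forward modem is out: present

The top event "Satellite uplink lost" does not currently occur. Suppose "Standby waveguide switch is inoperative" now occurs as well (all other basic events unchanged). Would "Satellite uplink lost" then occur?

Counterfactual: set "Standby waveguide switch is inoperative" to occurred.
Modem stage unavailable [AND]: Forward upconverter is out=occurs, Inboard feed degraded=not → not all inputs occur → does not occur.
Antenna path lost [AND]: Modem stage unavailable=not, North tracking receiver is inoperative=occurs → not all inputs occur → does not occur.
Power amp fails [OR]: Lower antenna drive malfunctions=occurs, Standby waveguide switch is inoperative=occurs, Encoder degraded=occurs → at least one input occurs → occurs.
Backup chain lost [AND]: Power amp fails=occurs, Forward modem is out=occurs → all inputs occur → occurs.
Tracking loop lost [AND]: LO source is down=occurs, ACU lost=occurs, Backup chain lost=occurs → all inputs occur → occurs.
Satellite uplink lost [AND]: Antenna path lost=not, Tracking loop lost=occurs → not all inputs occur → does not occur.

No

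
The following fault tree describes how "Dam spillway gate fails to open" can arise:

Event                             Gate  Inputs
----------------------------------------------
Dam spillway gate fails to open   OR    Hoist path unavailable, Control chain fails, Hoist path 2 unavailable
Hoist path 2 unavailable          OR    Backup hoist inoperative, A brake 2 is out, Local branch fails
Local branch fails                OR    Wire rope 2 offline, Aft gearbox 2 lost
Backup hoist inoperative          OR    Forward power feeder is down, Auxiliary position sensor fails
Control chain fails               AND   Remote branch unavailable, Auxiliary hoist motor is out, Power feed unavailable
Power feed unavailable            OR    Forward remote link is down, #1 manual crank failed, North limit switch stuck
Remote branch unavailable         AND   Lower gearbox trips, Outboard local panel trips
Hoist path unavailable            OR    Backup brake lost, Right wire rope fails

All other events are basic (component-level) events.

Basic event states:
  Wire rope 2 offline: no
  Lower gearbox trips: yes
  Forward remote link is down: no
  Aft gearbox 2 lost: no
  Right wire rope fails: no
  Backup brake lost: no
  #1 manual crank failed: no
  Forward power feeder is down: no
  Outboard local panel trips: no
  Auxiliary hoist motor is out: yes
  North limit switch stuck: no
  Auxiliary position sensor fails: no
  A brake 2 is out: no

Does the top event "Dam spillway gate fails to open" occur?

Hoist path unavailable [OR]: Backup brake lost=not, Right wire rope fails=not → no input occurs → does not occur.
Remote branch unavailable [AND]: Lower gearbox trips=occurs, Outboard local panel trips=not → not all inputs occur → does not occur.
Power feed unavailable [OR]: Forward remote link is down=not, #1 manual crank failed=not, North limit switch stuck=not → no input occurs → does not occur.
Control chain fails [AND]: Remote branch unavailable=not, Auxiliary hoist motor is out=occurs, Power feed unavailable=not → not all inputs occur → does not occur.
Backup hoist inoperative [OR]: Forward power feeder is down=not, Auxiliary position sensor fails=not → no input occurs → does not occur.
Local branch fails [OR]: Wire rope 2 offline=not, Aft gearbox 2 lost=not → no input occurs → does not occur.
Hoist path 2 unavailable [OR]: Backup hoist inoperative=not, A brake 2 is out=not, Local branch fails=not → no input occurs → does not occur.
Dam spillway gate fails to open [OR]: Hoist path unavailable=not, Control chain fails=not, Hoist path 2 unavailable=not → no input occurs → does not occur.

No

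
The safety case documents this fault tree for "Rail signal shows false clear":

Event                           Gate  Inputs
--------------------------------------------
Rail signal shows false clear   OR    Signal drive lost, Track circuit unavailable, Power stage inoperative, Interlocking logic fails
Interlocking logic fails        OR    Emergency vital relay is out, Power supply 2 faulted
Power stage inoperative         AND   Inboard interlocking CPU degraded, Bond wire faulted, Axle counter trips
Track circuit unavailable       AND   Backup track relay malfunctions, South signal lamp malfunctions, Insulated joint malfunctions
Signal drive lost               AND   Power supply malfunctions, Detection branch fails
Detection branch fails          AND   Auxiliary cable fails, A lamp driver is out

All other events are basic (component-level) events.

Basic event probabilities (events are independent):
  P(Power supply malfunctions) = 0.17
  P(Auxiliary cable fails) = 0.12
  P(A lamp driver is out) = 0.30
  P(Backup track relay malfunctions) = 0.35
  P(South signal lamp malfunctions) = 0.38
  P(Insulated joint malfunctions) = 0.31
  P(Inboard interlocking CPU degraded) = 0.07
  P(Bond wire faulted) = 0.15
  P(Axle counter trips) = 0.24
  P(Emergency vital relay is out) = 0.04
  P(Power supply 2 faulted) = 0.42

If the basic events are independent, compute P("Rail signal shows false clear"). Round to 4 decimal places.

P(Detection branch fails) [AND] = 0.12 × 0.30 = 0.036000
P(Signal drive lost) [AND] = 0.17 × 0.036000 = 0.006120
P(Track circuit unavailable) [AND] = 0.35 × 0.38 × 0.31 = 0.041230
P(Power stage inoperative) [AND] = 0.07 × 0.15 × 0.24 = 0.002520
P(Interlocking logic fails) [OR] = 1 − (1−0.04) × (1−0.42) = 0.443200
P(Rail signal shows false clear) [OR] = 1 − (1−0.006120) × (1−0.041230) × (1−0.002520) × (1−0.443200) = 0.470761
Rounded to 4 decimal places: P(Rail signal shows false clear) ≈ 0.4708.

0.4708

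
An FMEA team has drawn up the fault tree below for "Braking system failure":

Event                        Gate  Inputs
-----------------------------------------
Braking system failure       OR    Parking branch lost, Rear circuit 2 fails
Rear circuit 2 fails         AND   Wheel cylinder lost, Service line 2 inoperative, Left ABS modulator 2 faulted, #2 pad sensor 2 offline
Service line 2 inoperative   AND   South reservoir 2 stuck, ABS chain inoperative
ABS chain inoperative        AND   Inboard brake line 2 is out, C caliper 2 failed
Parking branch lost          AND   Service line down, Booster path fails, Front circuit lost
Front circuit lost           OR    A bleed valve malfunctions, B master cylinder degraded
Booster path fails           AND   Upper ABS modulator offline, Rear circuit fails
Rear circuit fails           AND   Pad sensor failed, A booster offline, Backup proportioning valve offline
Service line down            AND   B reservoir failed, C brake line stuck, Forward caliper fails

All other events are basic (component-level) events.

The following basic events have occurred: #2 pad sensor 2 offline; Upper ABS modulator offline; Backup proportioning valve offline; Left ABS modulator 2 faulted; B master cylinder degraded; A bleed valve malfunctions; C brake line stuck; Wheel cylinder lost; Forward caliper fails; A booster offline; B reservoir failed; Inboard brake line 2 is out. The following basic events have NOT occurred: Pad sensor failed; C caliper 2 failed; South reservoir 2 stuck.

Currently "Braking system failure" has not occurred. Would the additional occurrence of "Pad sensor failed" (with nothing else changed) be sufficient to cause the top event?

Counterfactual: set "Pad sensor failed" to occurred.
Service line down [AND]: B reservoir failed=occurs, C brake line stuck=occurs, Forward caliper fails=occurs → all inputs occur → occurs.
Rear circuit fails [AND]: Pad sensor failed=occurs, A booster offline=occurs, Backup proportioning valve offline=occurs → all inputs occur → occurs.
Booster path fails [AND]: Upper ABS modulator offline=occurs, Rear circuit fails=occurs → all inputs occur → occurs.
Front circuit lost [OR]: A bleed valve malfunctions=occurs, B master cylinder degraded=occurs → at least one input occurs → occurs.
Parking branch lost [AND]: Service line down=occurs, Booster path fails=occurs, Front circuit lost=occurs → all inputs occur → occurs.
ABS chain inoperative [AND]: Inboard brake line 2 is out=occurs, C caliper 2 failed=not → not all inputs occur → does not occur.
Service line 2 inoperative [AND]: South reservoir 2 stuck=not, ABS chain inoperative=not → not all inputs occur → does not occur.
Rear circuit 2 fails [AND]: Wheel cylinder lost=occurs, Service line 2 inoperative=not, Left ABS modulator 2 faulted=occurs, #2 pad sensor 2 offline=occurs → not all inputs occur → does not occur.
Braking system failure [OR]: Parking branch lost=occurs, Rear circuit 2 fails=not → at least one input occurs → occurs.

Yes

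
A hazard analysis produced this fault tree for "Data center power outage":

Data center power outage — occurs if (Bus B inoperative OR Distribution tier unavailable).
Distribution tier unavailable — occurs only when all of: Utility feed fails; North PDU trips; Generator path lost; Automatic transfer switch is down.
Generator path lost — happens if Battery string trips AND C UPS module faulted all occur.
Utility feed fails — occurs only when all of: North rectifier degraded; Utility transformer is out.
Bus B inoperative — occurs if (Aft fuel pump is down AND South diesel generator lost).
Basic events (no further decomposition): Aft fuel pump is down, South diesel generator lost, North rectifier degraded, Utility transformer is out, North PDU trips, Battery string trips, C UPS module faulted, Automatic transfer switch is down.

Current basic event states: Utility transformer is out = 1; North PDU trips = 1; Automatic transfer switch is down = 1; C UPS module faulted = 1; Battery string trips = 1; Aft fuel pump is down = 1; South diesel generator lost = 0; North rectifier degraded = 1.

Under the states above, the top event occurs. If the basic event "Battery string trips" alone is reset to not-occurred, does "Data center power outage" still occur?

Counterfactual: set "Battery string trips" to not occurred.
Bus B inoperative [AND]: Aft fuel pump is down=occurs, South diesel generator lost=not → not all inputs occur → does not occur.
Utility feed fails [AND]: North rectifier degraded=occurs, Utility transformer is out=occurs → all inputs occur → occurs.
Generator path lost [AND]: Battery string trips=not, C UPS module faulted=occurs → not all inputs occur → does not occur.
Distribution tier unavailable [AND]: Utility feed fails=occurs, North PDU trips=occurs, Generator path lost=not, Automatic transfer switch is down=occurs → not all inputs occur → does not occur.
Data center power outage [OR]: Bus B inoperative=not, Distribution tier unavailable=not → no input occurs → does not occur.

No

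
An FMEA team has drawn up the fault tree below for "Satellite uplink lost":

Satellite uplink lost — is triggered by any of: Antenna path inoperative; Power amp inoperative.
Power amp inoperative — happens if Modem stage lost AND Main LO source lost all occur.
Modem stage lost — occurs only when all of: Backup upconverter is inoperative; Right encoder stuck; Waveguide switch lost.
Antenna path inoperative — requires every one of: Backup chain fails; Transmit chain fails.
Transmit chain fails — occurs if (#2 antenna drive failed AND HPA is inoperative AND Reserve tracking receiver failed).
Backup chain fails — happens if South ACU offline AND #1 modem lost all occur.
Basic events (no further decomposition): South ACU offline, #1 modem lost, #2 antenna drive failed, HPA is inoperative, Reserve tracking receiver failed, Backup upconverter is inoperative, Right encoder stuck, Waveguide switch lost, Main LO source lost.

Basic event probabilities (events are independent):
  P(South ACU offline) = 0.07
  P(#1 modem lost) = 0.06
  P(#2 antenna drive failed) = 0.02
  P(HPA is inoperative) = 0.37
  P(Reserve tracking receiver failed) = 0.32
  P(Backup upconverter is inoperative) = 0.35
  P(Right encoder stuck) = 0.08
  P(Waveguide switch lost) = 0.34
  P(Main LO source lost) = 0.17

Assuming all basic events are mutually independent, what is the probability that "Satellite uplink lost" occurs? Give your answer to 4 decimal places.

P(Backup chain fails) [AND] = 0.07 × 0.06 = 0.004200
P(Transmit chain fails) [AND] = 0.02 × 0.37 × 0.32 = 0.002368
P(Antenna path inoperative) [AND] = 0.004200 × 0.002368 = 0.000010
P(Modem stage lost) [AND] = 0.35 × 0.08 × 0.34 = 0.009520
P(Power amp inoperative) [AND] = 0.009520 × 0.17 = 0.001618
P(Satellite uplink lost) [OR] = 1 − (1−0.000010) × (1−0.001618) = 0.001628
Rounded to 4 decimal places: P(Satellite uplink lost) ≈ 0.0016.

0.0016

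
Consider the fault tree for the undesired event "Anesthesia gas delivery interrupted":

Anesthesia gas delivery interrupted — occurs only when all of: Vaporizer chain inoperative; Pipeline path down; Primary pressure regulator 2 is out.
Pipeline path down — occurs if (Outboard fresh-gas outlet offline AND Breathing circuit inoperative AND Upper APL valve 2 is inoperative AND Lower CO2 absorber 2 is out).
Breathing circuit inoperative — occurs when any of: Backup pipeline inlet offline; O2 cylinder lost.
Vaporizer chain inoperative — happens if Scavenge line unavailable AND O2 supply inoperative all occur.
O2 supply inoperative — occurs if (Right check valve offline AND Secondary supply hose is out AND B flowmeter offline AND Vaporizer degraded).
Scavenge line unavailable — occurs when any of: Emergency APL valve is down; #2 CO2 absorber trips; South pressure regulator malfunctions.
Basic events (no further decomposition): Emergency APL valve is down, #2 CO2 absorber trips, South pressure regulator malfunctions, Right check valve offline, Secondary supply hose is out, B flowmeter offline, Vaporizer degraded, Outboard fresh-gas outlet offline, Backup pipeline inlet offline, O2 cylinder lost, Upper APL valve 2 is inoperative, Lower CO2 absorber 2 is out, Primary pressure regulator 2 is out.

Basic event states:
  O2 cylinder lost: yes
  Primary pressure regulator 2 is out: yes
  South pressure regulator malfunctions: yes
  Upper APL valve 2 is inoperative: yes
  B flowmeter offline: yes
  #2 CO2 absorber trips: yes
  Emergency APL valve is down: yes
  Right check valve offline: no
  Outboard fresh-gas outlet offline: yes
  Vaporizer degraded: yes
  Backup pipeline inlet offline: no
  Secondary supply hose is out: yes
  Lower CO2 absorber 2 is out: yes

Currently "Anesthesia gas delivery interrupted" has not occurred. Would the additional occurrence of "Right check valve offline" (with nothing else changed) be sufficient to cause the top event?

Yes

Counterfactual: set "Right check valve offline" to occurred.
Scavenge line unavailable [OR]: Emergency APL valve is down=occurs, #2 CO2 absorber trips=occurs, South pressure regulator malfunctions=occurs → at least one input occurs → occurs.
O2 supply inoperative [AND]: Right check valve offline=occurs, Secondary supply hose is out=occurs, B flowmeter offline=occurs, Vaporizer degraded=occurs → all inputs occur → occurs.
Vaporizer chain inoperative [AND]: Scavenge line unavailable=occurs, O2 supply inoperative=occurs → all inputs occur → occurs.
Breathing circuit inoperative [OR]: Backup pipeline inlet offline=not, O2 cylinder lost=occurs → at least one input occurs → occurs.
Pipeline path down [AND]: Outboard fresh-gas outlet offline=occurs, Breathing circuit inoperative=occurs, Upper APL valve 2 is inoperative=occurs, Lower CO2 absorber 2 is out=occurs → all inputs occur → occurs.
Anesthesia gas delivery interrupted [AND]: Vaporizer chain inoperative=occurs, Pipeline path down=occurs, Primary pressure regulator 2 is out=occurs → all inputs occur → occurs.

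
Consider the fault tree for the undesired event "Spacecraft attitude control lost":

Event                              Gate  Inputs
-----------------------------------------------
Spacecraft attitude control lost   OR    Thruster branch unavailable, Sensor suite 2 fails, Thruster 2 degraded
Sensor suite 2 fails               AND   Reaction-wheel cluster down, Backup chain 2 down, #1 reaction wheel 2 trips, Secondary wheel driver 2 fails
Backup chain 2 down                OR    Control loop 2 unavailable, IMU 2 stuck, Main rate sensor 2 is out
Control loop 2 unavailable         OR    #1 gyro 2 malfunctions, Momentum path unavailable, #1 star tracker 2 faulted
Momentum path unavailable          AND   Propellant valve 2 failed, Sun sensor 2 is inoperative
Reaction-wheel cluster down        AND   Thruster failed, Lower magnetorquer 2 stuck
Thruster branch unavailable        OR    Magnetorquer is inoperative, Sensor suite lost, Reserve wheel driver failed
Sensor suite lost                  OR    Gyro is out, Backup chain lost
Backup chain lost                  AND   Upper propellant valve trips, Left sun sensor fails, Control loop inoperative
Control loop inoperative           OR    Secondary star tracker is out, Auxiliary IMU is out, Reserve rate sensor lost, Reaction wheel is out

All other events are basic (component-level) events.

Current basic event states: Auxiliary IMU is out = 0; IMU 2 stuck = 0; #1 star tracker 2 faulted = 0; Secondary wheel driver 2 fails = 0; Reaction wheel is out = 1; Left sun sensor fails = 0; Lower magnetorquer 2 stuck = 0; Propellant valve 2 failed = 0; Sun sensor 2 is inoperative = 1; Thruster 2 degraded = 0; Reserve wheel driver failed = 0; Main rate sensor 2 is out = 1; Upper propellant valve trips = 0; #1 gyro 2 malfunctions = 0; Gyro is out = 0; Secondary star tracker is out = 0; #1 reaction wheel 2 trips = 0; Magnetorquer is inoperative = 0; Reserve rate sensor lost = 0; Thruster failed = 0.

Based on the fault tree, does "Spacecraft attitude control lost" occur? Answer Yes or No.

No

Control loop inoperative [OR]: Secondary star tracker is out=not, Auxiliary IMU is out=not, Reserve rate sensor lost=not, Reaction wheel is out=occurs → at least one input occurs → occurs.
Backup chain lost [AND]: Upper propellant valve trips=not, Left sun sensor fails=not, Control loop inoperative=occurs → not all inputs occur → does not occur.
Sensor suite lost [OR]: Gyro is out=not, Backup chain lost=not → no input occurs → does not occur.
Thruster branch unavailable [OR]: Magnetorquer is inoperative=not, Sensor suite lost=not, Reserve wheel driver failed=not → no input occurs → does not occur.
Reaction-wheel cluster down [AND]: Thruster failed=not, Lower magnetorquer 2 stuck=not → not all inputs occur → does not occur.
Momentum path unavailable [AND]: Propellant valve 2 failed=not, Sun sensor 2 is inoperative=occurs → not all inputs occur → does not occur.
Control loop 2 unavailable [OR]: #1 gyro 2 malfunctions=not, Momentum path unavailable=not, #1 star tracker 2 faulted=not → no input occurs → does not occur.
Backup chain 2 down [OR]: Control loop 2 unavailable=not, IMU 2 stuck=not, Main rate sensor 2 is out=occurs → at least one input occurs → occurs.
Sensor suite 2 fails [AND]: Reaction-wheel cluster down=not, Backup chain 2 down=occurs, #1 reaction wheel 2 trips=not, Secondary wheel driver 2 fails=not → not all inputs occur → does not occur.
Spacecraft attitude control lost [OR]: Thruster branch unavailable=not, Sensor suite 2 fails=not, Thruster 2 degraded=not → no input occurs → does not occur.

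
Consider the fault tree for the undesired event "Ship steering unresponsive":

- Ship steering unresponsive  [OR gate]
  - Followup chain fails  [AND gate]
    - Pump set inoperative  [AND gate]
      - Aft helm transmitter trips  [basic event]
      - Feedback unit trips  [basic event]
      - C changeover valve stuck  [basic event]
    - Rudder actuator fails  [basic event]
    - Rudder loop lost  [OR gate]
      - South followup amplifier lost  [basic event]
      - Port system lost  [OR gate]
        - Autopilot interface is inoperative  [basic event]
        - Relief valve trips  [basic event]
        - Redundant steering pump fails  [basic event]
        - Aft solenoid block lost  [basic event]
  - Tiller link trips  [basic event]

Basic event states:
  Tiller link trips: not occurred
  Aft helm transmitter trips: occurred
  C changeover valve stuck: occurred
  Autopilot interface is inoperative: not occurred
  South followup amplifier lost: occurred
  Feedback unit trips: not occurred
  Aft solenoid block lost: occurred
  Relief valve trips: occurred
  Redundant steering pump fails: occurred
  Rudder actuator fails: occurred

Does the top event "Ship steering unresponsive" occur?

No

Pump set inoperative [AND]: Aft helm transmitter trips=occurs, Feedback unit trips=not, C changeover valve stuck=occurs → not all inputs occur → does not occur.
Port system lost [OR]: Autopilot interface is inoperative=not, Relief valve trips=occurs, Redundant steering pump fails=occurs, Aft solenoid block lost=occurs → at least one input occurs → occurs.
Rudder loop lost [OR]: South followup amplifier lost=occurs, Port system lost=occurs → at least one input occurs → occurs.
Followup chain fails [AND]: Pump set inoperative=not, Rudder actuator fails=occurs, Rudder loop lost=occurs → not all inputs occur → does not occur.
Ship steering unresponsive [OR]: Followup chain fails=not, Tiller link trips=not → no input occurs → does not occur.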